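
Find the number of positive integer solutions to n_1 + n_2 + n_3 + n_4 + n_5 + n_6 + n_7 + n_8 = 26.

Substitute n'_i = n_i - 1 (so n'_i >= 0). Then sum n'_i = 26 - 8 = 18.
Stars and bars: C(18+8-1, 8-1) = C(25,7).

Final answer: C(25,7) = 480700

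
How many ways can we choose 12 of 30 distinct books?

C(30,12) = 30!/(12! x 18!).

Final answer: \binom{30}{12} = 86493225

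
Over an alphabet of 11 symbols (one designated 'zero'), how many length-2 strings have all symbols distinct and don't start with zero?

The leading digit has 10 choices (anything but zero); the next has 10 (anything but the first), then 9, and so on, one fewer each time.
Total: 10 x 10.

Final answer: 100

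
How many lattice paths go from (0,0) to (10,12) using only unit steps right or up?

Each path has 10 right steps and 12 up steps in some order (22 steps total).
Choose which 12 of the 22 steps are up: C(22,12).

Final answer: C(22,12) = 646646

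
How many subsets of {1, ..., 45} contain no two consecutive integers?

Let a(n) count such subsets of {1, ..., n}. Either n is excluded (a(n-1) ways) or n is included, forcing n-1 out (a(n-2) ways), so a(n) = a(n-1) + a(n-2) with a(1)=2, a(2)=3.
Iterating the recurrence: a(1)=2, a(2)=3, a(3)=5, a(4)=8, a(5)=13, a(6)=21, a(7)=34, a(8)=55, a(9)=89, a(10)=144, a(11)=233, a(12)=377, a(13)=610, a(14)=987, a(15)=1597, a(16)=2584, a(17)=4181, a(18)=6765, a(19)=10946, a(20)=17711, a(21)=28657, a(22)=46368, a(23)=75025, a(24)=121393, a(25)=196418, a(26)=317811, a(27)=514229, a(28)=832040, a(29)=1346269, a(30)=2178309, a(31)=3524578, a(32)=5702887, a(33)=9227465, a(34)=14930352, a(35)=24157817, a(36)=39088169, a(37)=63245986, a(38)=102334155, a(39)=165580141, a(40)=267914296, a(41)=433494437, a(42)=701408733, a(43)=1134903170, a(44)=1836311903, a(45)=2971215073.

Final answer: 2971215073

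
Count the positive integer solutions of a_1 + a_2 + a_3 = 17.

Substitute a'_i = a_i - 1 (so a'_i >= 0). Then sum a'_i = 17 - 3 = 14.
Stars and bars: C(14+3-1, 3-1) = C(16,2).

Final answer: C(16,2) = 120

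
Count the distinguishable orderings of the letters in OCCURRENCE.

Letters (C:3, E:2, N:1, O:1, R:2, U:1). Total letters: 10.
Permutations = 10!/(3! x 2! x 2!).

Final answer: 151200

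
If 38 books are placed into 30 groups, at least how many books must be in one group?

By the pigeonhole principle: ceiling(38/30).

Final answer: 2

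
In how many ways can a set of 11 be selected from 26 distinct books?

C(26,11) = 26!/(11! x 15!).

Final answer: \binom{26}{11} = 7726160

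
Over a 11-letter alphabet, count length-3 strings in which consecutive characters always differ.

Let g(n) count such strings. g(1) = 11, and each valid string of length n-1 extends in 10 ways (any symbol but the last), so g(n) = 10 g(n-1).
Total: g(3) = 11 x 10^2.

Final answer: 11 x 10^{2} = 1100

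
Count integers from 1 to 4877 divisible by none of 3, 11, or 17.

|div by 3|=1625, |div by 11|=443, |div by 17|=286.
|div by 3&11|=147, |div by 3&17|=95, |div by 11&17|=26, |div by all|=8.
By inclusion-exclusion, divisible by at least one: 1625+443+286-147-95-26+8 = 2094.
Not divisible by any: 4877 - 2094.

Final answer: 2783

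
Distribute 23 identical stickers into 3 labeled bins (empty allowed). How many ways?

Stars and bars: C(n+k-1, k-1) = C(25,2).

Final answer: C(25,2) = 300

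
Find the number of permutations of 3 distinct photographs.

The number of ways to arrange 3 distinct objects is 3!.

Final answer: 3! = 6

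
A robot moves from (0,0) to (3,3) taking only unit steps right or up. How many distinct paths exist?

Each path has 3 right steps and 3 up steps in some order (6 steps total).
Choose which 3 of the 6 steps are up: C(6,3).

Final answer: C(6,3) = 20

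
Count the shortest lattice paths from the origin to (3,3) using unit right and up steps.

Each path has 3 right steps and 3 up steps in some order (6 steps total).
Choose which 3 of the 6 steps are up: C(6,3).

Final answer: C(6,3) = 20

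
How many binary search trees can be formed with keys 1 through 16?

The structures are counted by the Catalan number C_n. Here n = 16.
C_n = C(2n,n)/(n+1), so C_{16} = C(32,16)/17 = 601080390/17.

Final answer: C_{16} = 35357670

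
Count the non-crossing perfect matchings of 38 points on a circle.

This is a standard Catalan-number count: the answer is C_n. Here n = 38/2 = 19.
C_n = C(2n,n)/(n+1), so C_{19} = C(38,19)/20 = 35345263800/20.

Final answer: C_{19} = 1767263190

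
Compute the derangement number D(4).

Derangements satisfy D(n) = (n-1)(D(n-1) + D(n-2)), starting from D(0)=1, D(1)=0.
Building up: D(2)=1, D(3)=2.
D(4) = 3 x (D(3) + D(2)) = 3 x (2 + 1).

Final answer: D(4) = 9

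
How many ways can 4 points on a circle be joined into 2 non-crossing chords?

The structures are counted by the Catalan number C_n. Here n = 4/2 = 2.
C_n = C(2n,n)/(n+1), so C_{2} = C(4,2)/3 = 6/3.

Final answer: C_{2} = 2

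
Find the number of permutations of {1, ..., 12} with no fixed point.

D(n) = (n-1)(D(n-1) + D(n-2)), D(0)=1, D(1)=0.
Building up: D(2)=1, D(3)=2, D(4)=9, D(5)=44, D(6)=265, D(7)=1854, D(8)=14833, D(9)=133496, D(10)=1334961, D(11)=14684570.
D(12) = 11 x (D(11) + D(10)) = 11 x (14684570 + 1334961).

Final answer: D(12) = 176214841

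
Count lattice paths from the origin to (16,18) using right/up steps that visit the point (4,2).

Paths (0,0)->(4,2): C(6,2) = 15.
Paths (4,2)->(16,18): C(28,16) = 30421755.
By multiplication principle: 15 x 30421755.

Final answer: 456326325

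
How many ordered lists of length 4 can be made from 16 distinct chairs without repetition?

P(16,4) = 16!/(16-4)! = 16!/12!.

Final answer: P(16,4) = 43680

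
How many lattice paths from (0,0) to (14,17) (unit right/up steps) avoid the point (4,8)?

Total paths to (14,17): C(31,17) = 265182525.
Paths through (4,8): C(12,8) x C(19,9) = 45727110.
Avoiding (4,8): 265182525 - 45727110.

Final answer: 219455415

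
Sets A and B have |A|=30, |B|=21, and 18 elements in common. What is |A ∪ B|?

|A union B| = |A| + |B| - |A intersect B| = 30 + 21 - 18.

Final answer: 33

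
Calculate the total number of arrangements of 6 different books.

The number of ways to arrange 6 distinct objects is 6!.

Final answer: 6! = 720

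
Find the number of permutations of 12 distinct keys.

The number of ways to arrange 12 distinct objects is 12!.

Final answer: 12! = 479001600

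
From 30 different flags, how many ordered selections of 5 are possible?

P(30,5) = 30!/(30-5)! = 30!/25!.

Final answer: P(30,5) = 17100720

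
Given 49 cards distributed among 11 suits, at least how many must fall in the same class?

By pigeonhole with 49 objects and 11 categories: ceiling(49/11).

Final answer: 5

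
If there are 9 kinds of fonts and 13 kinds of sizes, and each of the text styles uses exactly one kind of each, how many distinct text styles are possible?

By the multiplication principle: 9 x 13.

Final answer: 117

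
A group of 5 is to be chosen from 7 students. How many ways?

C(7,5) = 7!/(5! x (7-5)!).

Final answer: C(7,5) = 21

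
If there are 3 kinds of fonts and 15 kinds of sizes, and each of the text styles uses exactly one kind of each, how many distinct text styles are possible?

By the multiplication principle: 3 x 15.

Final answer: 45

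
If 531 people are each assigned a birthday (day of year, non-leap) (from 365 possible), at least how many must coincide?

There are 365 possible values for birthday (day of year, non-leap). With 531 people and 365 categories, by pigeonhole: ceiling(531/365).

Final answer: 2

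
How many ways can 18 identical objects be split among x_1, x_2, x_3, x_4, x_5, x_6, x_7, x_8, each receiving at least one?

Substitute x'_i = x_i - 1 (so x'_i >= 0). Then sum x'_i = 18 - 8 = 10.
Stars and bars: C(10+8-1, 8-1) = C(17,7).

Final answer: C(17,7) = 19448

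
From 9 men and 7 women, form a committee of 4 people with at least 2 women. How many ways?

Sum over valid woman counts:
C(7,2)C(9,2) = 756
C(7,3)C(9,1) = 315
C(7,4)C(9,0) = 35
Total: 756 + 315 + 35.

Final answer: 1106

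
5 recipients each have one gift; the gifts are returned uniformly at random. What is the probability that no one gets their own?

Use the recurrence D(n) = (n-1)(D(n-1) + D(n-2)) with D(0)=1, D(1)=0.
Building up: D(2)=1, D(3)=2, D(4)=9, D(5)=44.
Total arrangements: 5! = 120.
Probability = D(5)/5! = 11/30.

Final answer: D(5)/5! = 44/120 = 0.366667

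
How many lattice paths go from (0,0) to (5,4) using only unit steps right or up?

Each path has 5 right steps and 4 up steps in some order (9 steps total).
Choose which 4 of the 9 steps are up: C(9,4).

Final answer: C(9,4) = 126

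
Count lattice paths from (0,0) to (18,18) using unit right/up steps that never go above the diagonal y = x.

Total monotonic paths to (18,18): C(36,18) = 9075135300.
A path is bad iff it touches y = x + 1; reflecting its initial segment maps bad paths bijectively onto all paths to (17,19), of which there are C(36,19) = 8597496600.
Valid Dyck paths: 9075135300 - 8597496600.
(Check: C(36,18) - C(36,19) = C(36,18)/19, the Catalan number C_{18}.)

Final answer: C_{18} = 477638700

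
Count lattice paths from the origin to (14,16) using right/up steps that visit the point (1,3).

Paths (0,0)->(1,3): C(4,3) = 4.
Paths (1,3)->(14,16): C(26,13) = 10400600.
By multiplication principle: 4 x 10400600.

Final answer: 41602400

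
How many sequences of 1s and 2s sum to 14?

Let f(n) count the ways. The last step is size 1 or 2, so f(n) = f(n-1) + f(n-2) with f(1)=1, f(2)=2.
Building up term by term: f(1)=1, f(2)=2, f(3)=3, f(4)=5, f(5)=8, f(6)=13, f(7)=21, f(8)=34, f(9)=55, f(10)=89, f(11)=144, f(12)=233, f(13)=377, f(14)=610.

Final answer: 610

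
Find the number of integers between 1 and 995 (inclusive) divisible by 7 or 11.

Multiples of 7: 142. Multiples of 11: 90. Of both (lcm=77): 12.
By inclusion-exclusion: 142 + 90 - 12.

Final answer: 220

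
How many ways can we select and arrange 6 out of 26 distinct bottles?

P(26,6) = 26!/(26-6)! = 26!/20!.

Final answer: P(26,6) = 165765600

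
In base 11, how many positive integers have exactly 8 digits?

These are the integers in [11^7, 11^8), so the count is 11^8 - 11^7 = 10 x 11^7.

Final answer: 194871710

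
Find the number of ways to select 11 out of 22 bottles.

C(22,11) = 22!/(11! x 11!).

Final answer: \binom{22}{11} = 705432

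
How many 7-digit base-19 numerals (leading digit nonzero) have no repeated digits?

The leading digit has 18 choices (anything but zero); the next has 18 (anything but the first), then 17, and so on, one fewer each time.
Total: 18 x 18 x 17 x 16 x 15 x 14 x 13.

Final answer: 240589440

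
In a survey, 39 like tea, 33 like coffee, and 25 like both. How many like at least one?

|A union B| = |A| + |B| - |A intersect B| = 39 + 33 - 25.

Final answer: 47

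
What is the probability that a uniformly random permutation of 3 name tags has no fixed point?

D(n) = (n-1)(D(n-1) + D(n-2)), D(0)=1, D(1)=0.
Building up: D(2)=1, D(3)=2.
Total arrangements: 3! = 6.
Probability = D(3)/3! = 1/3.

Final answer: D(3)/3! = 2/6 = 0.333333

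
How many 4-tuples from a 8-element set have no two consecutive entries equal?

First character: 8 choices. Each subsequent: 7 choices (must differ from the previous one).
Total: 8 x 7^3.

Final answer: 8 x 7^{3} = 2744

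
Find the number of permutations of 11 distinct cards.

The number of ways to arrange 11 distinct objects is 11!.

Final answer: 11! = 39916800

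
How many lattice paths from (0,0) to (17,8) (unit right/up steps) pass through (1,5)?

Paths (0,0)->(1,5): C(6,5) = 6.
Paths (1,5)->(17,8): C(19,3) = 969.
By multiplication principle: 6 x 969.

Final answer: 5814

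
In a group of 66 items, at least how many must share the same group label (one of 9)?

There are 9 possible values for group label (one of 9). With 66 items and 9 categories, by pigeonhole: ceiling(66/9).

Final answer: 8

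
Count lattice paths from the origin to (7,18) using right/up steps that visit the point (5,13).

Paths (0,0)->(5,13): C(18,13) = 8568.
Paths (5,13)->(7,18): C(7,5) = 21.
By multiplication principle: 8568 x 21.

Final answer: 179928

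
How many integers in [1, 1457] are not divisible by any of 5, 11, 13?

|div by 5|=291, |div by 11|=132, |div by 13|=112.
|div by 5&11|=26, |div by 5&13|=22, |div by 11&13|=10, |div by all|=2.
By inclusion-exclusion, divisible by at least one: 291+132+112-26-22-10+2 = 479.
Not divisible by any: 1457 - 479.

Final answer: 978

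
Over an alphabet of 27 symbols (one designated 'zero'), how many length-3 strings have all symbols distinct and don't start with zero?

The leading digit has 26 choices (anything but zero); the next has 26 (anything but the first), then 25, and so on, one fewer each time.
Total: 26 x 26 x 25.

Final answer: 16900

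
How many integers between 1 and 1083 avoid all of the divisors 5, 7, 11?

|div by 5|=216, |div by 7|=154, |div by 11|=98.
|div by 5&7|=30, |div by 5&11|=19, |div by 7&11|=14, |div by all|=2.
By inclusion-exclusion, divisible by at least one: 216+154+98-30-19-14+2 = 407.
Not divisible by any: 1083 - 407.

Final answer: 676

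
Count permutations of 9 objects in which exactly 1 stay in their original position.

Choose which 1 elements are fixed: C(9,1) = 9.
Derange the remaining 8 using D(j) = (j-1)(D(j-1) + D(j-2)), D(0)=1, D(1)=0: D(2)=1, D(3)=2, D(4)=9, D(5)=44, D(6)=265, D(7)=1854, D(8)=14833.
Total: 9 x 14833.

Final answer: C(9,1) D(8) = 133497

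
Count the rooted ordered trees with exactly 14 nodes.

The structures are counted by the Catalan number C_n. Here n = 14 - 1 = 13.
Using C_0 = 1 and C_(k+1) = C_k x 2(2k+1)/(k+2), build up term by term: C_1=1, C_2=2, C_3=5, C_4=14, C_5=42, C_6=132, C_7=429, C_8=1430, C_9=4862, C_10=16796, C_11=58786, C_12=208012, C_13=742900.

Final answer: C_{13} = 742900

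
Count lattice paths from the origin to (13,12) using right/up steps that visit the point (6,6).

Paths (0,0)->(6,6): C(12,6) = 924.
Paths (6,6)->(13,12): C(13,6) = 1716.
By multiplication principle: 924 x 1716.

Final answer: 1585584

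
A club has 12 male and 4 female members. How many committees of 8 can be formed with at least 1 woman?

Sum over valid woman counts:
C(4,1)C(12,7) = 3168
C(4,2)C(12,6) = 5544
C(4,3)C(12,5) = 3168
C(4,4)C(12,4) = 495
Total: 3168 + 5544 + 3168 + 495.

Final answer: 12375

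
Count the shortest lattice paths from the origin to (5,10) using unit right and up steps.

Each path has 5 right steps and 10 up steps in some order (15 steps total).
Choose which 10 of the 15 steps are up: C(15,10).

Final answer: C(15,10) = 3003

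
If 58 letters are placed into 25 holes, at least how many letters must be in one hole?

By the pigeonhole principle: ceiling(58/25).

Final answer: 3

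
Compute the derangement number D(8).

D(n) = (n-1)(D(n-1) + D(n-2)), D(0)=1, D(1)=0.
D(2) = 1 x (0 + 1) = 1
D(3) = 2 x (1 + 0) = 2
D(4) = 3 x (2 + 1) = 9
D(5) = 4 x (9 + 2) = 44
D(6) = 5 x (44 + 9) = 265
D(7) = 6 x (265 + 44) = 1854
D(8) = 7 x (D(7) + D(6)) = 7 x (1854 + 265)

Final answer: D(8) = 14833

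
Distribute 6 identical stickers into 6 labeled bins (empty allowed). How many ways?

Stars and bars: C(n+k-1, k-1) = C(11,5).

Final answer: C(11,5) = 462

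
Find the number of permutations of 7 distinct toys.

The number of ways to arrange 7 distinct objects is 7!.

Final answer: 7! = 5040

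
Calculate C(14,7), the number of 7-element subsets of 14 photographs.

C(14,7) = 14!/(7! x (14-7)!).

Final answer: C(14,7) = 3432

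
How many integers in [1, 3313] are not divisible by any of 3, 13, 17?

|div by 3|=1104, |div by 13|=254, |div by 17|=194.
|div by 3&13|=84, |div by 3&17|=64, |div by 13&17|=14, |div by all|=4.
By inclusion-exclusion, divisible by at least one: 1104+254+194-84-64-14+4 = 1394.
Not divisible by any: 3313 - 1394.

Final answer: 1919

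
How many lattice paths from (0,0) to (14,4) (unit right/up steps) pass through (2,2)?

Paths (0,0)->(2,2): C(4,2) = 6.
Paths (2,2)->(14,4): C(14,2) = 91.
By multiplication principle: 6 x 91.

Final answer: 546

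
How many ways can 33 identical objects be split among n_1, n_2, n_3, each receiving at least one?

Substitute n'_i = n_i - 1 (so n'_i >= 0). Then sum n'_i = 33 - 3 = 30.
Stars and bars: C(30+3-1, 3-1) = C(32,2).

Final answer: C(32,2) = 496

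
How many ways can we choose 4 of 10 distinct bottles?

C(10,4) = 10!/(4! x (10-4)!).

Final answer: C(10,4) = 210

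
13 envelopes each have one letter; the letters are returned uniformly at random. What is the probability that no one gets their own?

Derangements satisfy D(n) = (n-1)(D(n-1) + D(n-2)), starting from D(0)=1, D(1)=0.
Building up: D(2)=1, D(3)=2, D(4)=9, D(5)=44, D(6)=265, D(7)=1854, D(8)=14833, D(9)=133496, D(10)=1334961, D(11)=14684570, D(12)=176214841, D(13)=2290792932.
Total arrangements: 13! = 6227020800.
Probability = D(13)/13! = 63633137/172972800.

Final answer: D(13)/13! = 2290792932/6227020800 = 0.367879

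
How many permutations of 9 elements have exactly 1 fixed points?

Choose which 1 elements are fixed: C(9,1) = 9.
Derange the remaining 8 using D(j) = (j-1)(D(j-1) + D(j-2)), D(0)=1, D(1)=0: D(2)=1, D(3)=2, D(4)=9, D(5)=44, D(6)=265, D(7)=1854, D(8)=14833.
Total: 9 x 14833.

Final answer: C(9,1) D(8) = 133497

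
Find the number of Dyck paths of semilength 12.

Total monotonic paths to (12,12): C(24,12) = 2704156.
A path is bad iff it touches y = x + 1; reflecting its initial segment maps bad paths bijectively onto all paths to (11,13), of which there are C(24,13) = 2496144.
Valid Dyck paths: 2704156 - 2496144.
(These counts are the Catalan numbers.)

Final answer: C_{12} = 208012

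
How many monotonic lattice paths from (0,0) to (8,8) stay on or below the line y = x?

Total monotonic paths to (8,8): C(16,8) = 12870.
By the reflection principle, paths that go above the diagonal number C(16,9) = 11440.
Valid Dyck paths: 12870 - 11440.
(Check: C(16,8) - C(16,9) = C(16,8)/9, the Catalan number C_{8}.)

Final answer: C_{8} = 1430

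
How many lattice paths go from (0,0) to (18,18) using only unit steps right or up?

Each path has 18 right steps and 18 up steps in some order (36 steps total).
Choose which 18 of the 36 steps are up: C(36,18).

Final answer: C(36,18) = 9075135300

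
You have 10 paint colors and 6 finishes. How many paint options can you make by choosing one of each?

By the multiplication principle: 10 x 6.

Final answer: 60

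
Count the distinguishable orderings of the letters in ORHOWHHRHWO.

Letters (H:4, O:3, R:2, W:2). Total letters: 11.
Permutations = 11!/(4! x 3! x 2! x 2!).

Final answer: 69300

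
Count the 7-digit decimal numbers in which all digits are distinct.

First digit: 9 (not 0). Second: 9 (not first). Third: 8, etc.
Total: 9 x 9 x 8 x 7 x 6 x 5 x 4.

Final answer: 544320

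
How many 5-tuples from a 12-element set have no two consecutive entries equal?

First character: 12 choices. Each subsequent: 11 choices (must differ from the previous one).
Total: 12 x 11^4.

Final answer: 12 x 11^{4} = 175692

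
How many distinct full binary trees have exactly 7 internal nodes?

The structures are counted by the Catalan number C_n. Here n = 7.
C_n = C(2n,n) - C(2n,n+1), so C_{7} = C(14,7) - C(14,8) = 3432 - 3003.

Final answer: C_{7} = 429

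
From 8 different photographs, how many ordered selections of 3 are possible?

P(8,3) = 8!/(8-3)! = 8!/5!.

Final answer: P(8,3) = 336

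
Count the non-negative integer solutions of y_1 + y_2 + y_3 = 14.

Stars and bars with 14 stars and 2 bars:
C(14+3-1, 3-1) = C(16,2).

Final answer: C(16,2) = 120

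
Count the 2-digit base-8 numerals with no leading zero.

These are the integers in [8^1, 8^2), so the count is 8^2 - 8^1 = 7 x 8^1.

Final answer: 56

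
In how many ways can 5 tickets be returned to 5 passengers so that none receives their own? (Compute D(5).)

D(n) = (n-1)(D(n-1) + D(n-2)), D(0)=1, D(1)=0.
D(2) = 1 x (0 + 1) = 1
D(3) = 2 x (1 + 0) = 2
D(4) = 3 x (2 + 1) = 9
D(5) = 4 x (D(4) + D(3)) = 4 x (9 + 2)

Final answer: D(5) = 44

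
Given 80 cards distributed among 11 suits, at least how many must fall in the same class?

By pigeonhole with 80 objects and 11 categories: ceiling(80/11).

Final answer: 8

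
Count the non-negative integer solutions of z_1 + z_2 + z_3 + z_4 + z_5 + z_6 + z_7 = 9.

Stars and bars with 9 stars and 6 bars:
C(9+7-1, 7-1) = C(15,6).

Final answer: C(15,6) = 5005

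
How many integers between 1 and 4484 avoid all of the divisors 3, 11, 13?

|div by 3|=1494, |div by 11|=407, |div by 13|=344.
|div by 3&11|=135, |div by 3&13|=114, |div by 11&13|=31, |div by all|=10.
By inclusion-exclusion, divisible by at least one: 1494+407+344-135-114-31+10 = 1975.
Not divisible by any: 4484 - 1975.

Final answer: 2509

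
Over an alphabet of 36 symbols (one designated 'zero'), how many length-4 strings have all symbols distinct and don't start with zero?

The leading digit has 35 choices (anything but zero); the next has 35 (anything but the first), then 34, and so on, one fewer each time.
Total: 35 x 35 x 34 x 33.

Final answer: 1374450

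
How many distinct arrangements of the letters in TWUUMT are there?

Letters (M:1, T:2, U:2, W:1). Total letters: 6.
Permutations = 6!/(2! x 2!).

Final answer: 180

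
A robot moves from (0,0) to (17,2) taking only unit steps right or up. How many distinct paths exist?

Each path has 17 right steps and 2 up steps in some order (19 steps total).
Choose which 2 of the 19 steps are up: C(19,2).

Final answer: C(19,2) = 171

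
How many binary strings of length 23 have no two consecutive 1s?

A valid string ends in 0 (append to any length-(n-1) valid string) or in 01 (append to any length-(n-2) valid string), so a(n) = a(n-1) + a(n-2) with a(1)=2, a(2)=3.
Building up term by term: a(1)=2, a(2)=3, a(3)=5, a(4)=8, a(5)=13, a(6)=21, a(7)=34, a(8)=55, a(9)=89, a(10)=144, a(11)=233, a(12)=377, a(13)=610, a(14)=987, a(15)=1597, a(16)=2584, a(17)=4181, a(18)=6765, a(19)=10946, a(20)=17711, a(21)=28657, a(22)=46368, a(23)=75025.

Final answer: 75025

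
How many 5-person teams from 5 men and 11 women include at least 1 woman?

Sum over valid woman counts:
C(11,1)C(5,4) = 55
C(11,2)C(5,3) = 550
C(11,3)C(5,2) = 1650
C(11,4)C(5,1) = 1650
C(11,5)C(5,0) = 462
Total: 55 + 550 + 1650 + 1650 + 462.

Final answer: 4367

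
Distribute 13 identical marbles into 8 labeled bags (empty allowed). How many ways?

Stars and bars: C(n+k-1, k-1) = C(20,7).

Final answer: C(20,7) = 77520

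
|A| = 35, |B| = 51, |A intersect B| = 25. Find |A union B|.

|A union B| = |A| + |B| - |A intersect B| = 35 + 51 - 25.

Final answer: 61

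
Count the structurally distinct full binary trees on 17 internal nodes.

This is a standard Catalan-number count: the answer is C_n. Here n = 17.
C_n = (2n)!/(n!(n+1)!), so C_{17} = 34!/(17! x 18!) = C(34,17)/18 = 2333606220/18.

Final answer: C_{17} = 129644790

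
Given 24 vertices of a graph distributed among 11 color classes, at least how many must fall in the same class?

By pigeonhole with 24 objects and 11 categories: ceiling(24/11).

Final answer: 3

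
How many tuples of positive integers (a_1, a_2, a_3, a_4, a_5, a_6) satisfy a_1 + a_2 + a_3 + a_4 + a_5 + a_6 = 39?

Substitute a'_i = a_i - 1 (so a'_i >= 0). Then sum a'_i = 39 - 6 = 33.
Stars and bars: C(33+6-1, 6-1) = C(38,5).

Final answer: C(38,5) = 501942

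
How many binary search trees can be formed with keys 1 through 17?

This is a standard Catalan-number count: the answer is C_n. Here n = 17.
Using C_0 = 1 and C_(k+1) = C_k x 2(2k+1)/(k+2), build up term by term: C_1=1, C_2=2, C_3=5, C_4=14, C_5=42, C_6=132, C_7=429, C_8=1430, C_9=4862, C_10=16796, C_11=58786, C_12=208012, C_13=742900, C_14=2674440, C_15=9694845, C_16=35357670, C_17=129644790.

Final answer: C_{17} = 129644790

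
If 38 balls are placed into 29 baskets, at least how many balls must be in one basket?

By the pigeonhole principle: ceiling(38/29).

Final answer: 2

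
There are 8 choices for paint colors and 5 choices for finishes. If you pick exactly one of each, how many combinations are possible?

By the multiplication principle: 8 x 5.

Final answer: 40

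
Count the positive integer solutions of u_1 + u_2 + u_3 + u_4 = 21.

Substitute u'_i = u_i - 1 (so u'_i >= 0). Then sum u'_i = 21 - 4 = 17.
Stars and bars: C(17+4-1, 4-1) = C(20,3).

Final answer: C(20,3) = 1140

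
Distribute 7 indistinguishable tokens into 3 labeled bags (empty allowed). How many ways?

Stars and bars: C(n+k-1, k-1) = C(9,2).

Final answer: C(9,2) = 36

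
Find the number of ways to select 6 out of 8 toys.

C(8,6) = 8!/(6! x (8-6)!).

Final answer: C(8,6) = 28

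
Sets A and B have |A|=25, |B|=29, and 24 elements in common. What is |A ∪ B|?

|A union B| = |A| + |B| - |A intersect B| = 25 + 29 - 24.

Final answer: 30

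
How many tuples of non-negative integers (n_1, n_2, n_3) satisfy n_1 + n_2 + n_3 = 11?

Stars and bars with 11 stars and 2 bars:
C(11+3-1, 3-1) = C(13,2).

Final answer: C(13,2) = 78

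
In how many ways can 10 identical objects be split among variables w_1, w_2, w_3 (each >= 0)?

Stars and bars with 10 stars and 2 bars:
C(10+3-1, 3-1) = C(12,2).

Final answer: C(12,2) = 66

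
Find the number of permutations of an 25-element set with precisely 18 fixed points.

Choose which 18 elements are fixed: C(25,18) = 480700.
Derange the remaining 7 using D(j) = (j-1)(D(j-1) + D(j-2)), D(0)=1, D(1)=0: D(2)=1, D(3)=2, D(4)=9, D(5)=44, D(6)=265, D(7)=1854.
Total: 480700 x 1854.

Final answer: C(25,18) D(7) = 891217800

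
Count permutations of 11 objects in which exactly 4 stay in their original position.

Choose which 4 elements are fixed: C(11,4) = 330.
Derange the remaining 7 using D(j) = (j-1)(D(j-1) + D(j-2)), D(0)=1, D(1)=0: D(2)=1, D(3)=2, D(4)=9, D(5)=44, D(6)=265, D(7)=1854.
Total: 330 x 1854.

Final answer: C(11,4) D(7) = 611820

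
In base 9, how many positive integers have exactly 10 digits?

These are the integers in [9^9, 9^10), so the count is 9^10 - 9^9 = 8 x 9^9.

Final answer: 3099363912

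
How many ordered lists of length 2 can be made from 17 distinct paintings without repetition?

P(17,2) = 17!/(17-2)! = 17!/15!.

Final answer: P(17,2) = 272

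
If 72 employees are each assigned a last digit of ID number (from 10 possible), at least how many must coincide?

There are 10 possible values for last digit of ID number. With 72 employees and 10 categories, by pigeonhole: ceiling(72/10).

Final answer: 8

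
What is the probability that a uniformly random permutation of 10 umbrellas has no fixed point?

D(n) = (n-1)(D(n-1) + D(n-2)), D(0)=1, D(1)=0.
Building up: D(2)=1, D(3)=2, D(4)=9, D(5)=44, D(6)=265, D(7)=1854, D(8)=14833, D(9)=133496, D(10)=1334961.
Total arrangements: 10! = 3628800.
Probability = D(10)/10! = 16481/44800.

Final answer: D(10)/10! = 1334961/3628800 = 0.367879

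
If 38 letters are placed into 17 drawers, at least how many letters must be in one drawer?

By the pigeonhole principle: ceiling(38/17).

Final answer: 3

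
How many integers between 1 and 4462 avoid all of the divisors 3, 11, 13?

|div by 3|=1487, |div by 11|=405, |div by 13|=343.
|div by 3&11|=135, |div by 3&13|=114, |div by 11&13|=31, |div by all|=10.
By inclusion-exclusion, divisible by at least one: 1487+405+343-135-114-31+10 = 1965.
Not divisible by any: 4462 - 1965.

Final answer: 2497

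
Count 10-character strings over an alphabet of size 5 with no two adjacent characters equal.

Let g(n) count such strings. g(1) = 5, and each valid string of length n-1 extends in 4 ways (any symbol but the last), so g(n) = 4 g(n-1).
Total: g(10) = 5 x 4^9.

Final answer: 5 x 4^{9} = 1310720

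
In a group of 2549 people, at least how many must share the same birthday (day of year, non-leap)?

There are 365 possible values for birthday (day of year, non-leap). With 2549 people and 365 categories, by pigeonhole: ceiling(2549/365).

Final answer: 7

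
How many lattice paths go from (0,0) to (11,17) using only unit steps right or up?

Each path has 11 right steps and 17 up steps in some order (28 steps total).
Choose which 17 of the 28 steps are up: C(28,17).

Final answer: C(28,17) = 21474180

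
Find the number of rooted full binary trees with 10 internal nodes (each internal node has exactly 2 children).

The structures are counted by the Catalan number C_n. Here n = 10.
C_n = (2n)!/(n!(n+1)!), so C_{10} = 20!/(10! x 11!) = C(20,10)/11 = 184756/11.

Final answer: C_{10} = 16796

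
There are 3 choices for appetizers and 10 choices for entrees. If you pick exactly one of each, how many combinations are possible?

By the multiplication principle: 3 x 10.

Final answer: 30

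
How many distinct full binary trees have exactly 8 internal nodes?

This is a standard Catalan-number count: the answer is C_n. Here n = 8.
C_n = C(2n,n)/(n+1), so C_{8} = C(16,8)/9 = 12870/9.

Final answer: C_{8} = 1430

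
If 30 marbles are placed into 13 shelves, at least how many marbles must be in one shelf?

By the pigeonhole principle: ceiling(30/13).

Final answer: 3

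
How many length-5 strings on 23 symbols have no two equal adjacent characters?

Let g(n) count such strings. g(1) = 23, and each valid string of length n-1 extends in 22 ways (any symbol but the last), so g(n) = 22 g(n-1).
Total: g(5) = 23 x 22^4.

Final answer: 23 x 22^{4} = 5387888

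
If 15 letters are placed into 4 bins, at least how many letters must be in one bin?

By the pigeonhole principle: ceiling(15/4).

Final answer: 4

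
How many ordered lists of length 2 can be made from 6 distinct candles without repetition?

P(6,2) = 6!/(6-2)! = 6!/4!.

Final answer: P(6,2) = 30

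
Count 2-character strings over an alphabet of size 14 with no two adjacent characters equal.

Let g(n) count such strings. g(1) = 14, and each valid string of length n-1 extends in 13 ways (any symbol but the last), so g(n) = 13 g(n-1).
Total: g(2) = 14 x 13^1.

Final answer: 14 x 13^{1} = 182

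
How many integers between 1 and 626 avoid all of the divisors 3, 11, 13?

|div by 3|=208, |div by 11|=56, |div by 13|=48.
|div by 3&11|=18, |div by 3&13|=16, |div by 11&13|=4, |div by all|=1.
By inclusion-exclusion, divisible by at least one: 208+56+48-18-16-4+1 = 275.
Not divisible by any: 626 - 275.

Final answer: 351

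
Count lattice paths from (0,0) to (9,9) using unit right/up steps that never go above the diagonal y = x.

Total monotonic paths to (9,9): C(18,9) = 48620.
By the reflection principle, paths that go above the diagonal number C(18,10) = 43758.
Valid Dyck paths: 48620 - 43758.
(Equivalently, C_{9} = C(18,9)/10 = 48620/10.)

Final answer: C_{9} = 4862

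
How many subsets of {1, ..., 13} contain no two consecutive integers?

Let a(n) count such subsets of {1, ..., n}. Either n is excluded (a(n-1) ways) or n is included, forcing n-1 out (a(n-2) ways), so a(n) = a(n-1) + a(n-2) with a(1)=2, a(2)=3.
Computing successive values: a(1)=2, a(2)=3, a(3)=5, a(4)=8, a(5)=13, a(6)=21, a(7)=34, a(8)=55, a(9)=89, a(10)=144, a(11)=233, a(12)=377, a(13)=610.

Final answer: 610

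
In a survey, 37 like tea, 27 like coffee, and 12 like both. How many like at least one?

|A union B| = |A| + |B| - |A intersect B| = 37 + 27 - 12.

Final answer: 52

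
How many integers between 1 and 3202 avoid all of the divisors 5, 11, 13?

|div by 5|=640, |div by 11|=291, |div by 13|=246.
|div by 5&11|=58, |div by 5&13|=49, |div by 11&13|=22, |div by all|=4.
By inclusion-exclusion, divisible by at least one: 640+291+246-58-49-22+4 = 1052.
Not divisible by any: 3202 - 1052.

Final answer: 2150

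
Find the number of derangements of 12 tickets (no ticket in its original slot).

D(n) = (n-1)(D(n-1) + D(n-2)), D(0)=1, D(1)=0.
D(2) = 1 x (0 + 1) = 1
D(3) = 2 x (1 + 0) = 2
D(4) = 3 x (2 + 1) = 9
D(5) = 4 x (9 + 2) = 44
D(6) = 5 x (44 + 9) = 265
D(7) = 6 x (265 + 44) = 1854
D(8) = 7 x (1854 + 265) = 14833
D(9) = 8 x (14833 + 1854) = 133496
D(10) = 9 x (133496 + 14833) = 1334961
D(11) = 10 x (1334961 + 133496) = 14684570
D(12) = 11 x (D(11) + D(10)) = 11 x (14684570 + 1334961)

Final answer: D(12) = 176214841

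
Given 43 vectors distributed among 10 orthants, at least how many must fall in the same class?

By pigeonhole with 43 objects and 10 categories: ceiling(43/10).

Final answer: 5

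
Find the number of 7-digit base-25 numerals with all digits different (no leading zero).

The leading digit has 24 choices (anything but zero); the next has 24 (anything but the first), then 23, and so on, one fewer each time.
Total: 24 x 24 x 23 x 22 x 21 x 20 x 19.

Final answer: 2325818880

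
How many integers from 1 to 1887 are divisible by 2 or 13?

Multiples of 2: 943. Multiples of 13: 145. Of both (lcm=26): 72.
By inclusion-exclusion: 943 + 145 - 72.

Final answer: 1016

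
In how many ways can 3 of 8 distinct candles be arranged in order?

P(8,3) = 8!/(8-3)! = 8!/5!.

Final answer: P(8,3) = 336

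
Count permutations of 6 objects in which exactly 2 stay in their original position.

Choose which 2 elements are fixed: C(6,2) = 15.
Derange the remaining 4 using D(j) = (j-1)(D(j-1) + D(j-2)), D(0)=1, D(1)=0: D(2)=1, D(3)=2, D(4)=9.
Total: 15 x 9.

Final answer: C(6,2) D(4) = 135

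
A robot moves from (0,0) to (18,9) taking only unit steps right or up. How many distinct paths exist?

Each path has 18 right steps and 9 up steps in some order (27 steps total).
Choose which 9 of the 27 steps are up: C(27,9).

Final answer: C(27,9) = 4686825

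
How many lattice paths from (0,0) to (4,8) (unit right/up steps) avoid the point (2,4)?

Total paths to (4,8): C(12,8) = 495.
Paths through (2,4): C(6,4) x C(6,4) = 225.
Avoiding (2,4): 495 - 225.

Final answer: 270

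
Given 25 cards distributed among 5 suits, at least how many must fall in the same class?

By pigeonhole with 25 objects and 5 categories: ceiling(25/5).

Final answer: 5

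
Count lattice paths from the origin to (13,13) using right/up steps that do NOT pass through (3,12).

Total paths to (13,13): C(26,13) = 10400600.
Paths through (3,12): C(15,12) x C(11,1) = 5005.
Avoiding (3,12): 10400600 - 5005.

Final answer: 10395595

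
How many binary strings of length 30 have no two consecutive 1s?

Classify by the final bit: ...0 gives a(n-1) strings, ...01 gives a(n-2) strings. Thus a(n) = a(n-1) + a(n-2) with a(1)=2, a(2)=3.
Computing successive values: a(1)=2, a(2)=3, a(3)=5, a(4)=8, a(5)=13, a(6)=21, a(7)=34, a(8)=55, a(9)=89, a(10)=144, a(11)=233, a(12)=377, a(13)=610, a(14)=987, a(15)=1597, a(16)=2584, a(17)=4181, a(18)=6765, a(19)=10946, a(20)=17711, a(21)=28657, a(22)=46368, a(23)=75025, a(24)=121393, a(25)=196418, a(26)=317811, a(27)=514229, a(28)=832040, a(29)=1346269, a(30)=2178309.

Final answer: 2178309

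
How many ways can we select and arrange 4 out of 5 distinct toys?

P(5,4) = 5!/(5-4)! = 5!/1!.

Final answer: P(5,4) = 120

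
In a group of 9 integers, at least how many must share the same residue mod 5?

There are 5 possible values for residue mod 5. With 9 integers and 5 categories, by pigeonhole: ceiling(9/5).

Final answer: 2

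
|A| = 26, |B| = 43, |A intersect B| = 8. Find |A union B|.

|A union B| = |A| + |B| - |A intersect B| = 26 + 43 - 8.

Final answer: 61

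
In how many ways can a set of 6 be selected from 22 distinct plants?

C(22,6) = 22!/(6! x 16!).

Final answer: \binom{22}{6} = 74613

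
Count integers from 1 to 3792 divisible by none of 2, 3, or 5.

|div by 2|=1896, |div by 3|=1264, |div by 5|=758.
|div by 2&3|=632, |div by 2&5|=379, |div by 3&5|=252, |div by all|=126.
By inclusion-exclusion, divisible by at least one: 1896+1264+758-632-379-252+126 = 2781.
Not divisible by any: 3792 - 2781.

Final answer: 1011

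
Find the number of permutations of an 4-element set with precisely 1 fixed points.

Choose which 1 elements are fixed: C(4,1) = 4.
Derange the remaining 3 using D(j) = (j-1)(D(j-1) + D(j-2)), D(0)=1, D(1)=0: D(2)=1, D(3)=2.
Total: 4 x 2.

Final answer: C(4,1) D(3) = 8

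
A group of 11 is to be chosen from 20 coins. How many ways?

C(20,11) = 20!/(11! x 9!).

Final answer: \binom{20}{11} = 167960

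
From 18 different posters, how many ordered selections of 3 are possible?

P(18,3) = 18!/(18-3)! = 18!/15!.

Final answer: P(18,3) = 4896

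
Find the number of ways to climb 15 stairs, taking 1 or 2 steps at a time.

Condition on the final move: it is a 1-step (f(n-1) ways to get there) or a 2-step (f(n-2) ways), so f(n) = f(n-1) + f(n-2), with f(1)=1, f(2)=2.
Computing successive values: f(1)=1, f(2)=2, f(3)=3, f(4)=5, f(5)=8, f(6)=13, f(7)=21, f(8)=34, f(9)=55, f(10)=89, f(11)=144, f(12)=233, f(13)=377, f(14)=610, f(15)=987.

Final answer: 987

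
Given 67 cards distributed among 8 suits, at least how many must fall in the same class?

By pigeonhole with 67 objects and 8 categories: ceiling(67/8).

Final answer: 9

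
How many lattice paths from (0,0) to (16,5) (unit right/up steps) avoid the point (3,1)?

Total paths to (16,5): C(21,5) = 20349.
Paths through (3,1): C(4,1) x C(17,4) = 9520.
Avoiding (3,1): 20349 - 9520.

Final answer: 10829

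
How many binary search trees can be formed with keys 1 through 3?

This is counted by the nth Catalan number C_n. Here n = 3.
Using C_0 = 1 and C_(k+1) = C_k x 2(2k+1)/(k+2), build up term by term: C_1=1, C_2=2, C_3=5.

Final answer: C_{3} = 5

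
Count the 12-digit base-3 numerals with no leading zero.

Leading digit: 2 options (nonzero). Other 11 digit(s): 3 options each.
Total: 2 x 3^11.

Final answer: 354294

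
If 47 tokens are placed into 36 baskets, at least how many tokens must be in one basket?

By the pigeonhole principle: ceiling(47/36).

Final answer: 2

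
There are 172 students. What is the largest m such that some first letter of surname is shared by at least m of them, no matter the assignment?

There are 26 possible values for first letter of surname. With 172 students and 26 categories, by pigeonhole: ceiling(172/26).

Final answer: 7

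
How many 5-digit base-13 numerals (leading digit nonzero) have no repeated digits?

The leading digit has 12 choices (anything but zero); the next has 12 (anything but the first), then 11, and so on, one fewer each time.
Total: 12 x 12 x 11 x 10 x 9.

Final answer: 142560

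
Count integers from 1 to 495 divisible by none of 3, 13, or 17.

|div by 3|=165, |div by 13|=38, |div by 17|=29.
|div by 3&13|=12, |div by 3&17|=9, |div by 13&17|=2, |div by all|=0.
By inclusion-exclusion, divisible by at least one: 165+38+29-12-9-2+0 = 209.
Not divisible by any: 495 - 209.

Final answer: 286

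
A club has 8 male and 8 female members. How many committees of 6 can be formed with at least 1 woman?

Sum over valid woman counts:
C(8,1)C(8,5) = 448
C(8,2)C(8,4) = 1960
C(8,3)C(8,3) = 3136
C(8,4)C(8,2) = 1960
C(8,5)C(8,1) = 448
C(8,6)C(8,0) = 28
Total: 448 + 1960 + 3136 + 1960 + 448 + 28.

Final answer: 7980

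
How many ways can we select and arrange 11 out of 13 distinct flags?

P(13,11) = 13!/(13-11)! = 13!/2!.

Final answer: P(13,11) = 3113510400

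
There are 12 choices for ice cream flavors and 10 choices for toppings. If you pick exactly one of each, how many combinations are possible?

By the multiplication principle: 12 x 10.

Final answer: 120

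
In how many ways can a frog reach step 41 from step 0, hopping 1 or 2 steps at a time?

Let f(n) count the ways. The last step is size 1 or 2, so f(n) = f(n-1) + f(n-2) with f(1)=1, f(2)=2.
Building up term by term: f(1)=1, f(2)=2, f(3)=3, f(4)=5, f(5)=8, f(6)=13, f(7)=21, f(8)=34, f(9)=55, f(10)=89, f(11)=144, f(12)=233, f(13)=377, f(14)=610, f(15)=987, f(16)=1597, f(17)=2584, f(18)=4181, f(19)=6765, f(20)=10946, f(21)=17711, f(22)=28657, f(23)=46368, f(24)=75025, f(25)=121393, f(26)=196418, f(27)=317811, f(28)=514229, f(29)=832040, f(30)=1346269, f(31)=2178309, f(32)=3524578, f(33)=5702887, f(34)=9227465, f(35)=14930352, f(36)=24157817, f(37)=39088169, f(38)=63245986, f(39)=102334155, f(40)=165580141, f(41)=267914296.

Final answer: 267914296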